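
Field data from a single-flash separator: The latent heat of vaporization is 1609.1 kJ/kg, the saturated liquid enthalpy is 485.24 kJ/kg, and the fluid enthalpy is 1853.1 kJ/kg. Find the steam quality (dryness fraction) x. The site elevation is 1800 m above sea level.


x = (h - hf) / hfg
x = (1853.1 - 485.24) / 1609.1
x = 0.85008


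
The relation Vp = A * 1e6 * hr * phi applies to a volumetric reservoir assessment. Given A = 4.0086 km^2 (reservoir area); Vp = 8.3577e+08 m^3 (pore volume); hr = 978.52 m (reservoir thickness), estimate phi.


phi = Vp / (A * 1e6 * hr)
phi = 8.3577e+08 / (4.0086 * 1e6 * 978.52)
phi = 0.21307


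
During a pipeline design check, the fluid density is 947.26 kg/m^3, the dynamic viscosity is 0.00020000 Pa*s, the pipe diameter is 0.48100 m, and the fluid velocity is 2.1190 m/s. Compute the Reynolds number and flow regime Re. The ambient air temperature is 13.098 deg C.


Step 1: Re = rho*vel*D/mu = 947.26*2.119*0.481/0.0002 = 4.8274e+06
Step 2: Re = 4.8274e+06 > 4000, so flow is turbulent.
Re = 4.8274e+06 (turbulent)


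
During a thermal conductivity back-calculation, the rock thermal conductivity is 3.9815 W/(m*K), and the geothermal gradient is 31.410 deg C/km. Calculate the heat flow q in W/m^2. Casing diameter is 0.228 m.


q = k * grad / 1000
q = 3.9815 * 31.410 / 1000
q = 0.12506 W/m^2


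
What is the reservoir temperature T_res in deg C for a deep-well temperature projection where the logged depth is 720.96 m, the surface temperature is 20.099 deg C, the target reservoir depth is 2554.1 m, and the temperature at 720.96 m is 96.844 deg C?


Step 1: grad = (T_d1 - T_surf)/d1 * 1000 = (96.844 - 20.099)/720.96 * 1000 = 106.4483 deg C/km
Step 2: T_res = T_surf + grad*d2/1000 = 20.099 + 106.4483*2554.1/1000 = 291.98 deg C
T_res = 291.98 deg C


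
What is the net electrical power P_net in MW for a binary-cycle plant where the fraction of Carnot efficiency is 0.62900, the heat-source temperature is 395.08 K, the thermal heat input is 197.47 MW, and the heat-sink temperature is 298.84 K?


Step 1: eta = (1 - Tc/Th)*f = (1 - 298.84/395.08)*0.629 = 0.1532220
Step 2: P_net = eta * Q_in = 0.1532220 * 197.47 = 30.257 MW
P_net = 30.257 MW


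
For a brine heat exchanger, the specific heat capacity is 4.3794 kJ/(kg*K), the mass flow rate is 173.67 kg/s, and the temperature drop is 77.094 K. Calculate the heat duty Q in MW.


Q = mdot * cp * dT / 1000
Q = 173.67 * 4.3794 * 77.094 / 1000
Q = 58.635 MW


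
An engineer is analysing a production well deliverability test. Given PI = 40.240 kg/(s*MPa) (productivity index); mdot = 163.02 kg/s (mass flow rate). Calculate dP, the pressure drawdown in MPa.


dP = mdot * 1000 / PI
dP = 163.02 * 1000 / 40.240
dP = 4051.193 kPa
Convert: 4051.193 kPa * 0.001 = 4.0512 MPa
dP = 4.0512 MPa


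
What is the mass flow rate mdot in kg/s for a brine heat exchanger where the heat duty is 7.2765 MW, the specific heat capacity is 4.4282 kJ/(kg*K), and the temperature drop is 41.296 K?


mdot = Q * 1000 / (cp * dT)
mdot = 7.2765 * 1000 / (4.4282 * 41.296)
mdot = 39.791 kg/s


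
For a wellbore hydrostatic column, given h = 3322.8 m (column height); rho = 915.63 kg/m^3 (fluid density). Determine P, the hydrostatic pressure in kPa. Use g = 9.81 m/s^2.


P = rho * g * h / 1e6
P = 915.63 * 9.81 * 3322.8 / 1e6
P = 29.84649 MPa
Convert: 29.84649 MPa * 1000.0 = 29846 kPa
P = 29846 kPa


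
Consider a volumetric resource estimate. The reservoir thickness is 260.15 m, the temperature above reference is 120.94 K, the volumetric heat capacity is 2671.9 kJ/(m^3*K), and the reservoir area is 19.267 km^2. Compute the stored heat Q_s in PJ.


Step 1: Vr = A*1e6*hr = 19.267*1e6*260.15 = 5.012310e+09 m^3
Step 2: Q_s = Vr*rhoc*dT/1e12 = 5.012310e+09*2671.9*120.94/1e12 = 1619.7 PJ
Q_s = 1619.7 PJ


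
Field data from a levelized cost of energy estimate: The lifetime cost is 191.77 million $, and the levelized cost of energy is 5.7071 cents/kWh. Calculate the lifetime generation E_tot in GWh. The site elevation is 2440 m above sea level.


E_tot = C_tot / LCOE * 100
E_tot = 191.77 / 5.7071 * 100
E_tot = 3360.2 GWh


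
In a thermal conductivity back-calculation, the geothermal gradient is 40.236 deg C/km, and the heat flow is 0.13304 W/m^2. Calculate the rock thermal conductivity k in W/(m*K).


k = q / (grad / 1000)
k = 0.13304 / (40.236 / 1000)
k = 3.3065 W/(m*K)


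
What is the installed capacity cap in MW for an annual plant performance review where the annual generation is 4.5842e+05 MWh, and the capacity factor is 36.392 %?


cap = E_a / (CF/100 * 8760)
cap = 4.5842e+05 / (36.392/100 * 8760)
cap = 143.80 MW


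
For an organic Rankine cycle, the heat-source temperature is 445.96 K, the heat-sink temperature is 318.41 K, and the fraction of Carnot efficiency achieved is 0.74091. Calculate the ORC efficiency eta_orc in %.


eta_orc = (1 - Tc/Th) * f * 100
eta_orc = (1 - 318.41/445.96) * 0.74091 * 100
eta_orc = 21.191 %


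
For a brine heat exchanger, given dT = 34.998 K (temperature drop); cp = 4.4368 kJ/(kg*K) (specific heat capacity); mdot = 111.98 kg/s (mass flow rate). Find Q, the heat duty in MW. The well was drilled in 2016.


Q = mdot * cp * dT / 1000
Q = 111.98 * 4.4368 * 34.998 / 1000
Q = 17.388 MW


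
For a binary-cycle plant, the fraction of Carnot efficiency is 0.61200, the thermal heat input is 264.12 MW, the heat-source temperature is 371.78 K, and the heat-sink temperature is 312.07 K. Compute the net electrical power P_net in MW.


Step 1: eta = (1 - Tc/Th)*f = (1 - 312.07/371.78)*0.612 = 0.09829071
Step 2: P_net = eta * Q_in = 0.09829071 * 264.12 = 25.961 MW
P_net = 25.961 MW


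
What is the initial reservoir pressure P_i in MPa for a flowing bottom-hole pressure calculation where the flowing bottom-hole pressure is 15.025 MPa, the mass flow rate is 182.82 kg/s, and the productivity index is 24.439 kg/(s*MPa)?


P_i = P_wf + mdot / PI
P_i = 15.025 + 182.82 / 24.439
P_i = 22.506 MPa


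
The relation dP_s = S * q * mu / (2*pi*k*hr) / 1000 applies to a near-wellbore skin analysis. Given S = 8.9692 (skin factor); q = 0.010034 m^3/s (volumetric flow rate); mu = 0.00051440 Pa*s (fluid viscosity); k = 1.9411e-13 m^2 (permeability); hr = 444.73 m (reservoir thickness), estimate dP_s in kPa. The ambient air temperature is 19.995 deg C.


dP_s = S * q * mu / (2*pi*k*hr) / 1000
dP_s = 8.9692 * 0.010034 * 0.00051440 / (2*pi*1.9411e-13*444.73) / 1000
dP_s = 85.350 kPa


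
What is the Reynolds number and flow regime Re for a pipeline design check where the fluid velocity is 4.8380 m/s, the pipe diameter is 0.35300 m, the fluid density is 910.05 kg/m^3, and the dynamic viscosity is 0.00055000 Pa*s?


Step 1: Re = rho*vel*D/mu = 910.05*4.838*0.353/0.00055 = 2.8258e+06
Step 2: Re = 2.8258e+06 > 4000, so flow is turbulent.
Re = 2.8258e+06 (turbulent)


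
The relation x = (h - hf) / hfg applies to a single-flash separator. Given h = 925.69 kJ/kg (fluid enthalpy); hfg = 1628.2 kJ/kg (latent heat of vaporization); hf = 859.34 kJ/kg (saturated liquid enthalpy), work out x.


x = (h - hf) / hfg
x = (925.69 - 859.34) / 1628.2
x = 0.040751


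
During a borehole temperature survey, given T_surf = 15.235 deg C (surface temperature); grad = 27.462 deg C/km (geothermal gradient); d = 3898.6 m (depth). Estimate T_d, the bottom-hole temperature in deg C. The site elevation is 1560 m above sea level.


T_d = T_surf + grad * d / 1000
T_d = 15.235 + 27.462 * 3898.6 / 1000
T_d = 122.30 deg C


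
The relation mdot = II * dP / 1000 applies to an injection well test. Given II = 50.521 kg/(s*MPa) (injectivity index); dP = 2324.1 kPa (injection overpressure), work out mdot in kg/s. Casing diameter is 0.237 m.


mdot = II * dP / 1000
mdot = 50.521 * 2324.1 / 1000
mdot = 117.42 kg/s


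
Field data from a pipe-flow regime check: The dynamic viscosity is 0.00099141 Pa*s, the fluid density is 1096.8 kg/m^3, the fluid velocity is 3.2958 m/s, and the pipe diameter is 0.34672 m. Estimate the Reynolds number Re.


Re = rho * vel * D / mu
Re = 1096.8 * 3.2958 * 0.34672 / 0.00099141
Re = 1.2642e+06


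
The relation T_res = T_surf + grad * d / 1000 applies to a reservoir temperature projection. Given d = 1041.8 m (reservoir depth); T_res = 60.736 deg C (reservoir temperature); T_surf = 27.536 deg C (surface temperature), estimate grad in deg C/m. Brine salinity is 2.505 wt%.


grad = (T_res - T_surf) / d * 1000
grad = (60.736 - 27.536) / 1041.8 * 1000
grad = 31.86792 deg C/km
Convert: 31.86792 deg C/km * 0.001 = 0.031868 deg C/m
grad = 0.031868 deg C/m


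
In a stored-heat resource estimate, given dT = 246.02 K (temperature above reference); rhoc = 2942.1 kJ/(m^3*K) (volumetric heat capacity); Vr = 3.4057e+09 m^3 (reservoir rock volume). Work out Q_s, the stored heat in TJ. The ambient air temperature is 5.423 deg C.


Q_s = Vr * rhoc * dT / 1e12
Q_s = 3.4057e+09 * 2942.1 * 246.02 / 1e12
Q_s = 2465.098 PJ
Convert: 2465.098 PJ * 1000.0 = 2.4651e+06 TJ
Q_s = 2.4651e+06 TJ


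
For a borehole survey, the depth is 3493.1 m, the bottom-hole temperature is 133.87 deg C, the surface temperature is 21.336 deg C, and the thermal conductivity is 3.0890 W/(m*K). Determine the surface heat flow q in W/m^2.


Step 1: grad = (T_d - T_surf)/d * 1000 = (133.87 - 21.336)/3493.1 * 1000 = 32.21608 deg C/km
Step 2: q = k * grad / 1000 = 3.089 * 32.21608 / 1000 = 0.099515 W/m^2
q = 0.099515 W/m^2


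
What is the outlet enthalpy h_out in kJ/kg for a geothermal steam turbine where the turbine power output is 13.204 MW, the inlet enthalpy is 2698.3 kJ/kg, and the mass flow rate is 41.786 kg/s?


h_out = h_in - P * 1000 / mdot
h_out = 2698.3 - 13.204 * 1000 / 41.786
h_out = 2382.3 kJ/kg


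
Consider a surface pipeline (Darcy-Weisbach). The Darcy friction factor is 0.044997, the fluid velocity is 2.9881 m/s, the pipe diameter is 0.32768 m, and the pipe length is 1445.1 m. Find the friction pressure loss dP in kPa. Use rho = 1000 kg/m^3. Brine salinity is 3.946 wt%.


dP = f * (L/D) * (rho*vel^2/2) / 1000
dP = 0.044997 * (1445.1/0.32768) * (1000*2.9881^2/2) / 1000
dP = 885.91 kPa


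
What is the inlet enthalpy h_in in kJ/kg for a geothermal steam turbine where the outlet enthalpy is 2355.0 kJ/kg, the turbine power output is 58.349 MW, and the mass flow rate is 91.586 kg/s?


h_in = h_out + P * 1000 / mdot
h_in = 2355.0 + 58.349 * 1000 / 91.586
h_in = 2992.1 kJ/kg


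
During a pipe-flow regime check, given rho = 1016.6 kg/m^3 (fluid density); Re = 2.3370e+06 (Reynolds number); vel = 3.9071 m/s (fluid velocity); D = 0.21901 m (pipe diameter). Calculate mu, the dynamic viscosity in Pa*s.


mu = rho * vel * D / Re
mu = 1016.6 * 3.9071 * 0.21901 / 2.3370e+06
mu = 0.00037223 Pa*s


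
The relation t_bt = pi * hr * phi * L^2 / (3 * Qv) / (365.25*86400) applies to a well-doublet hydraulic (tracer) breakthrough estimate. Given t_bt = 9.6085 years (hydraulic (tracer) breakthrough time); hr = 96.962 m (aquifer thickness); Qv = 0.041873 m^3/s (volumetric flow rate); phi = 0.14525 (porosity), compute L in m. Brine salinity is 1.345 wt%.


L = sqrt(t_bt*365.25*86400*3*Qv / (pi*hr*phi))
L = sqrt(9.6085*365.25*86400*3*0.041873 / (pi*96.962*0.14525))
L = 927.84 m


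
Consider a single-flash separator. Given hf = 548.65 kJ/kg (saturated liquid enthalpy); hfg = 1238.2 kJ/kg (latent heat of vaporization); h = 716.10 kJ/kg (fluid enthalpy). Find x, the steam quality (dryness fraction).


x = (h - hf) / hfg
x = (716.10 - 548.65) / 1238.2
x = 0.13524


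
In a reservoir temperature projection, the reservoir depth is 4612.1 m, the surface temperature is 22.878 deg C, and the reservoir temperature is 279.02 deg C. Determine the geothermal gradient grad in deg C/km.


grad = (T_res - T_surf) / d * 1000
grad = (279.02 - 22.878) / 4612.1 * 1000
grad = 55.537 deg C/km


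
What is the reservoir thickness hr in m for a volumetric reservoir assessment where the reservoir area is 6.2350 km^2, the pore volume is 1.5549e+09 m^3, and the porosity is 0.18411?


hr = Vp / (A * 1e6 * phi)
hr = 1.5549e+09 / (6.2350 * 1e6 * 0.18411)
hr = 1354.5 m


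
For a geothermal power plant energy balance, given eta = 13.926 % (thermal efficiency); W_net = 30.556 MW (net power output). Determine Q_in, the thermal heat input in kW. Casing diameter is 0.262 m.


Q_in = W_net / (eta / 100)
Q_in = 30.556 / (13.926 / 100)
Q_in = 219.4169 MW
Convert: 219.4169 MW * 1000.0 = 2.1942e+05 kW
Q_in = 2.1942e+05 kW


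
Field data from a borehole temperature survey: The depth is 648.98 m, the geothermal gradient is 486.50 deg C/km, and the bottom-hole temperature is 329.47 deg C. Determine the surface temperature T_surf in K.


T_surf = T_d - grad * d / 1000
T_surf = 329.47 - 486.50 * 648.98 / 1000
T_surf = 13.74123 deg C
Convert to K: 13.74123 + 273.15 = 286.89 K
T_surf = 286.89 K


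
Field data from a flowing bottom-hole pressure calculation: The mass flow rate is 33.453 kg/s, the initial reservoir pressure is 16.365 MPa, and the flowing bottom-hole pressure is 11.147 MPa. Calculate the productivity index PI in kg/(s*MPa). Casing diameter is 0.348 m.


PI = mdot / (P_i - P_wf)
PI = 33.453 / (16.365 - 11.147)
PI = 6.4111 kg/(s*MPa)


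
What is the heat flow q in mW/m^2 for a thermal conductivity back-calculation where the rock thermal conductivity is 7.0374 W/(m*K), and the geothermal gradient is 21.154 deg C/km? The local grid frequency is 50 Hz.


q = k * grad / 1000
q = 7.0374 * 21.154 / 1000
q = 0.1488692 W/m^2
Convert: 0.1488692 W/m^2 * 1000.0 = 148.87 mW/m^2
q = 148.87 mW/m^2


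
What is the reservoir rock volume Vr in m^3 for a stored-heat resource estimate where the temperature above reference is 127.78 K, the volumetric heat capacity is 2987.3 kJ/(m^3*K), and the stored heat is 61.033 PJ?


Vr = Q_s * 1e12 / (rhoc * dT)
Vr = 61.033 * 1e12 / (2987.3 * 127.78)
Vr = 1.5989e+08 m^3


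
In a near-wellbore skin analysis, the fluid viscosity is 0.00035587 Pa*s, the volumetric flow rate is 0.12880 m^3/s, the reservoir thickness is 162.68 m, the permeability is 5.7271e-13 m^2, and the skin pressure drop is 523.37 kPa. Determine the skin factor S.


S = dP_s * 1000 * 2*pi*k*hr / (q*mu)
S = 523.37 * 1000 * 2*pi*5.7271e-13*162.68 / (0.12880*0.00035587)
S = 6.6842


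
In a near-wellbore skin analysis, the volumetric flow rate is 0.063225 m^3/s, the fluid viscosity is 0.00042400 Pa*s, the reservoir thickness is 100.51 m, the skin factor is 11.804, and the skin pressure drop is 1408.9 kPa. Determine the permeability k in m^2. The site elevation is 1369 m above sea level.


k = S*q*mu / (2*pi*dP_s*1000*hr)
k = 11.804*0.063225*0.00042400 / (2*pi*1408.9*1000*100.51)
k = 3.5564e-13 m^2


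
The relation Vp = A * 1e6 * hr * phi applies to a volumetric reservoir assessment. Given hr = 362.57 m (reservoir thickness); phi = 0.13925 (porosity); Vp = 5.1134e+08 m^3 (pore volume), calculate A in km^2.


A = Vp / (1e6 * hr * phi)
A = 5.1134e+08 / (1e6 * 362.57 * 0.13925)
A = 10.128 km^2


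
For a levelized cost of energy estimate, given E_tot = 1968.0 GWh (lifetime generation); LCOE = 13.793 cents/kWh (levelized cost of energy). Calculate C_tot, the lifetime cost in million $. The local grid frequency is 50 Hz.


C_tot = LCOE / 100 * E_tot
C_tot = 13.793 / 100 * 1968.0
C_tot = 271.45 million $


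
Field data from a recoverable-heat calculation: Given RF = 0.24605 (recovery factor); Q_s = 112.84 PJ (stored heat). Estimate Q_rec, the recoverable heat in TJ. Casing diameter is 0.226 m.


Q_rec = Q_s * RF
Q_rec = 112.84 * 0.24605
Q_rec = 27.76428 PJ
Convert: 27.76428 PJ * 1000.0 = 27764 TJ
Q_rec = 27764 TJ


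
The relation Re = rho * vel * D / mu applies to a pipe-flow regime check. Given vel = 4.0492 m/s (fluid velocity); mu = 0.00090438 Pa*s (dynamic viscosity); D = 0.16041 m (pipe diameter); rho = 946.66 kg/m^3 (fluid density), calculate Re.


Re = rho * vel * D / mu
Re = 946.66 * 4.0492 * 0.16041 / 0.00090438
Re = 6.7990e+05


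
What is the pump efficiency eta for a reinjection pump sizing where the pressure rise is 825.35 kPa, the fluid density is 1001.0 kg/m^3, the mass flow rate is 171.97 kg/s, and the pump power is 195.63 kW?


eta = mdot * dP / (rho * P_pump)
eta = 171.97 * 825.35 / (1001.0 * 195.63)
eta = 0.72481


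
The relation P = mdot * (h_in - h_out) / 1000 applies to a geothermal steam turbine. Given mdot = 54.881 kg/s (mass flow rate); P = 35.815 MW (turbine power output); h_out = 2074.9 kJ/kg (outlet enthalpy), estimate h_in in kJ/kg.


h_in = h_out + P * 1000 / mdot
h_in = 2074.9 + 35.815 * 1000 / 54.881
h_in = 2727.5 kJ/kg


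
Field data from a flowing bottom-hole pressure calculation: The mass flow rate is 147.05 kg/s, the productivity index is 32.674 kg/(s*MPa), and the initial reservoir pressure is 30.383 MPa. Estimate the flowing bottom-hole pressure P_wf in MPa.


P_wf = P_i - mdot / PI
P_wf = 30.383 - 147.05 / 32.674
P_wf = 25.882 MPa


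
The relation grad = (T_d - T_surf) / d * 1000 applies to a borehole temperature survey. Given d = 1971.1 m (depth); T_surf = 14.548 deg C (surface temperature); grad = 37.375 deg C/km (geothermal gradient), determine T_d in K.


T_d = T_surf + grad * d / 1000
T_d = 14.548 + 37.375 * 1971.1 / 1000
T_d = 88.21786 deg C
Convert to K: 88.21786 + 273.15 = 361.37 K
T_d = 361.37 K


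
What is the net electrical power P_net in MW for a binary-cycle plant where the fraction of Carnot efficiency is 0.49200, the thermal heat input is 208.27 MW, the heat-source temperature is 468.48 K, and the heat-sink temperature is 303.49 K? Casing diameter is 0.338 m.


Step 1: eta = (1 - Tc/Th)*f = (1 - 303.49/468.48)*0.492 = 0.1732733
Step 2: P_net = eta * Q_in = 0.1732733 * 208.27 = 36.088 MW
P_net = 36.088 MW


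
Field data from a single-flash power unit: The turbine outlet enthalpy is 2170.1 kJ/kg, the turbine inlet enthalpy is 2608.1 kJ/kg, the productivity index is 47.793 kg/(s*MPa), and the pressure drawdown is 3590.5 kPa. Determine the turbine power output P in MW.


Step 1: mdot = PI * dP / 1000 = 47.793 * 3590.5 / 1000 = 171.6008 kg/s
Step 2: P = mdot*(h_in - h_out)/1000 = 171.6008*(2608.1 - 2170.1)/1000 = 75.161 MW
P = 75.161 MW


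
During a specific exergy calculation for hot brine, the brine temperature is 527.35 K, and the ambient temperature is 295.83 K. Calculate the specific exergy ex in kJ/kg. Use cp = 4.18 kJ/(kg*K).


ex = cp * ((T_b - T_0) - T_0 * ln(T_b/T_0))
ex = 4.18 * ((527.35 - 295.83) - 295.83 * ln(527.35/295.83))
ex = 252.92 kJ/kg


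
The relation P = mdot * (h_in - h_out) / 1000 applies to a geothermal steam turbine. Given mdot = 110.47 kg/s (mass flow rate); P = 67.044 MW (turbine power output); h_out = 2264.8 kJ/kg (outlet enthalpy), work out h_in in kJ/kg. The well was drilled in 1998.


h_in = h_out + P * 1000 / mdot
h_in = 2264.8 + 67.044 * 1000 / 110.47
h_in = 2871.7 kJ/kg


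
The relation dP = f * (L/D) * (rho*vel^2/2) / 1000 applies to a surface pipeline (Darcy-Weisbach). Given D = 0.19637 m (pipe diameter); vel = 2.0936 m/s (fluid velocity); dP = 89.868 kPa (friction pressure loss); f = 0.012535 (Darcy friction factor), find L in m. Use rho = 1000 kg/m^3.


L = dP*1000*D / (f*rho*vel^2/2)
L = 89.868*1000*0.19637 / (0.012535*1000*2.0936^2/2)
L = 642.39 m


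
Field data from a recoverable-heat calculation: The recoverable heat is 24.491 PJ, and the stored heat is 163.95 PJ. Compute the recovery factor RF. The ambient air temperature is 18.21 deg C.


RF = Q_rec / Q_s
RF = 24.491 / 163.95
RF = 0.14938


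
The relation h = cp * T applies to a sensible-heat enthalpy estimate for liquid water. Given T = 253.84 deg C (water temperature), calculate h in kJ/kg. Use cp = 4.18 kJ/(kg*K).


h = cp * T
h = 4.18 * 253.84
h = 1061.1 kJ/kg


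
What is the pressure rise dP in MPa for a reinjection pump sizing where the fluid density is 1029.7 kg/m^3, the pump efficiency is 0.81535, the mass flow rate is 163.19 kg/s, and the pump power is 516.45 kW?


dP = P_pump * rho * eta / mdot
dP = 516.45 * 1029.7 * 0.81535 / 163.19
dP = 2656.988 kPa
Convert: 2656.988 kPa * 0.001 = 2.6570 MPa
dP = 2.6570 MPa


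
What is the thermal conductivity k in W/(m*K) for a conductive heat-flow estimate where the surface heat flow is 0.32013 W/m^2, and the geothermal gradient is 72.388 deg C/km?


k = q * 1000 / grad
k = 0.32013 * 1000 / 72.388
k = 4.4224 W/(m*K)


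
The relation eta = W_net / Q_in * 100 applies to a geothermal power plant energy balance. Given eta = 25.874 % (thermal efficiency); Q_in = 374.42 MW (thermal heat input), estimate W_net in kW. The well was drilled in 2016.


W_net = eta / 100 * Q_in
W_net = 25.874 / 100 * 374.42
W_net = 96.87743 MW
Convert: 96.87743 MW * 1000.0 = 96877 kW
W_net = 96877 kW


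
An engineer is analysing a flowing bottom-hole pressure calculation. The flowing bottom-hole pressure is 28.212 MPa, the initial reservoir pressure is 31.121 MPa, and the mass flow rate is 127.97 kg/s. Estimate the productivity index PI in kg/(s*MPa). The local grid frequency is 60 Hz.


PI = mdot / (P_i - P_wf)
PI = 127.97 / (31.121 - 28.212)
PI = 43.991 kg/(s*MPa)


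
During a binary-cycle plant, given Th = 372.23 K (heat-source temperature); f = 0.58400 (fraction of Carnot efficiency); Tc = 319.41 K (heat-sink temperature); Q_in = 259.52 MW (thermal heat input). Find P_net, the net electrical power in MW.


Step 1: eta = (1 - Tc/Th)*f = (1 - 319.41/372.23)*0.584 = 0.08287048
Step 2: P_net = eta * Q_in = 0.08287048 * 259.52 = 21.507 MW
P_net = 21.507 MW


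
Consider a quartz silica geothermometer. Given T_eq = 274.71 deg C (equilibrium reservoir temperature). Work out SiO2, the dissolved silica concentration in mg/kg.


SiO2 = 10^(5.19 - 1309/(T_eq + 273.15))
SiO2 = 10^(5.19 - 1309/(274.71 + 273.15))
SiO2 = 631.98 mg/kg


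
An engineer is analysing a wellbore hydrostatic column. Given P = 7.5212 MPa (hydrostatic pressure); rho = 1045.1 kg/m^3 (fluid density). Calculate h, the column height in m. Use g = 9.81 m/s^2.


h = P * 1e6 / (g * rho)
h = 7.5212 * 1e6 / (9.81 * 1045.1)
h = 733.60 m


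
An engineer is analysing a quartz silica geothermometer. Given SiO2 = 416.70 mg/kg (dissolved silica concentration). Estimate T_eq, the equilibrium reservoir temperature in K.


T_eq = 1309 / (5.19 - log10(SiO2)) - 273.15
T_eq = 1309 / (5.19 - log10(416.70)) - 273.15
T_eq = 236.1535 deg C
Convert to K: 236.1535 + 273.15 = 509.30 K
T_eq = 509.30 K


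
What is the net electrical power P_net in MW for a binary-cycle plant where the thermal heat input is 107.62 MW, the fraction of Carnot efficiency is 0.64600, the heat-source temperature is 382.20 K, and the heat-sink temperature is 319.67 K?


Step 1: eta = (1 - Tc/Th)*f = (1 - 319.67/382.2)*0.646 = 0.1056891
Step 2: P_net = eta * Q_in = 0.1056891 * 107.62 = 11.374 MW
P_net = 11.374 MW


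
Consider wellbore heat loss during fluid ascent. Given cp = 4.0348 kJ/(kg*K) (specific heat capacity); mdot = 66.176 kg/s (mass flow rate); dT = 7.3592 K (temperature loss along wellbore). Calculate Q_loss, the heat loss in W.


Q_loss = mdot * cp * dT
Q_loss = 66.176 * 4.0348 * 7.3592
Q_loss = 1964.957 kW
Convert: 1964.957 kW * 1000.0 = 1.9650e+06 W
Q_loss = 1.9650e+06 W


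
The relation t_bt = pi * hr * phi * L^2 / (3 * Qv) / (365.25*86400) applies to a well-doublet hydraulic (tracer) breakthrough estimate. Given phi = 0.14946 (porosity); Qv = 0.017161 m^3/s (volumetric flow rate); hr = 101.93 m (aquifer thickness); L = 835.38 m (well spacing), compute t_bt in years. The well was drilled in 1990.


t_bt = pi * hr * phi * L^2 / (3 * Qv) / (365.25*86400)
t_bt = pi * 101.93 * 0.14946 * 835.38^2 / (3 * 0.017161) / (365.25*86400)
t_bt = 20.558 years


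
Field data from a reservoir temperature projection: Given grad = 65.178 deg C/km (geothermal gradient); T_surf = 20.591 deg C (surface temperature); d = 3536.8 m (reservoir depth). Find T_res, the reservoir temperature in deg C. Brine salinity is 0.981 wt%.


T_res = T_surf + grad * d / 1000
T_res = 20.591 + 65.178 * 3536.8 / 1000
T_res = 251.11 deg C


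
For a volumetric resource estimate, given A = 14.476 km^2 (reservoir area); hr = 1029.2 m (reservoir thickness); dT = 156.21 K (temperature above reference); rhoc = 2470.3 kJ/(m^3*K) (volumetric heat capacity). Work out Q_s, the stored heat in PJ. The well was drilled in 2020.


Step 1: Vr = A*1e6*hr = 14.476*1e6*1029.2 = 1.489870e+10 m^3
Step 2: Q_s = Vr*rhoc*dT/1e12 = 1.489870e+10*2470.3*156.21/1e12 = 5749.2 PJ
Q_s = 5749.2 PJ


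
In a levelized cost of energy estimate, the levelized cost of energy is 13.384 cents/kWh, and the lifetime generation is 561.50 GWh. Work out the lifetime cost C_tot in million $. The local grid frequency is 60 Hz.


C_tot = LCOE / 100 * E_tot
C_tot = 13.384 / 100 * 561.50
C_tot = 75.151 million $


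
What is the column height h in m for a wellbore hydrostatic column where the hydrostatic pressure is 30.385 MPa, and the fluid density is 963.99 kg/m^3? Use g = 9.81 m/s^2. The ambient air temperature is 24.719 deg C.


h = P * 1e6 / (g * rho)
h = 30.385 * 1e6 / (9.81 * 963.99)
h = 3213.1 m


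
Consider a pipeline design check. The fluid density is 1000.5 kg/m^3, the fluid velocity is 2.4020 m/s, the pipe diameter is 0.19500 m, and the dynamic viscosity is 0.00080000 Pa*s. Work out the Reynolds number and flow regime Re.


Step 1: Re = rho*vel*D/mu = 1000.5*2.402*0.195/0.0008 = 5.8578e+05
Step 2: Re = 5.8578e+05 > 4000, so flow is turbulent.
Re = 5.8578e+05 (turbulent)


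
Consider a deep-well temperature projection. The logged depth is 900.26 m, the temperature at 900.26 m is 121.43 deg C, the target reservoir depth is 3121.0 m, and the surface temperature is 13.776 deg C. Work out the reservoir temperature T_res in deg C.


Step 1: grad = (T_d1 - T_surf)/d1 * 1000 = (121.43 - 13.776)/900.26 * 1000 = 119.5810 deg C/km
Step 2: T_res = T_surf + grad*d2/1000 = 13.776 + 119.5810*3121.0/1000 = 386.99 deg C
T_res = 386.99 deg C


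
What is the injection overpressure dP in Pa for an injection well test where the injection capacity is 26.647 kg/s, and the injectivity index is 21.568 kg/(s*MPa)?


dP = mdot * 1000 / II
dP = 26.647 * 1000 / 21.568
dP = 1235.488 kPa
Convert: 1235.488 kPa * 1000.0 = 1.2355e+06 Pa
dP = 1.2355e+06 Pa


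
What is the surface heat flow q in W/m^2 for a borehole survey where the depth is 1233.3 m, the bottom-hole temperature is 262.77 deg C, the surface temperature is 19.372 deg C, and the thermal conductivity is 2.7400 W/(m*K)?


Step 1: grad = (T_d - T_surf)/d * 1000 = (262.77 - 19.372)/1233.3 * 1000 = 197.3551 deg C/km
Step 2: q = k * grad / 1000 = 2.74 * 197.3551 / 1000 = 0.54075 W/m^2
q = 0.54075 W/m^2


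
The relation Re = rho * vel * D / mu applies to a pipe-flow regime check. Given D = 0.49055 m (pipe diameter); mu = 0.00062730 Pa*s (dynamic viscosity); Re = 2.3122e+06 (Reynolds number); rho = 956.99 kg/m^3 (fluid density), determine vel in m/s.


vel = Re * mu / (rho * D)
vel = 2.3122e+06 * 0.00062730 / (956.99 * 0.49055)
vel = 3.0897 m/s


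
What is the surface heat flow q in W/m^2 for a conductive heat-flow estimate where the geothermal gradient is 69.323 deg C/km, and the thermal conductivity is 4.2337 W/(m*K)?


q = k * grad / 1000
q = 4.2337 * 69.323 / 1000
q = 0.29349 W/m^2


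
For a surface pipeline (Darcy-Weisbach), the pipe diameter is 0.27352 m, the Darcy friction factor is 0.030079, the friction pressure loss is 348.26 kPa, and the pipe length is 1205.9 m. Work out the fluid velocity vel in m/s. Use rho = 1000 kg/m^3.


vel = sqrt(dP*1000*2*D / (f*L*rho))
vel = sqrt(348.26*1000*2*0.27352 / (0.030079*1205.9*1000))
vel = 2.2918 m/s


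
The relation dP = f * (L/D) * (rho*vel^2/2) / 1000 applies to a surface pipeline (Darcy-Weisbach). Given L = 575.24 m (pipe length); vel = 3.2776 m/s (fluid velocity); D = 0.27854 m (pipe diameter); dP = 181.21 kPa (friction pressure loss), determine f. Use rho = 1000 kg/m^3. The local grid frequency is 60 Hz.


f = dP*1000 / ((L/D)*(rho*vel^2/2))
f = 181.21*1000 / ((575.24/0.27854)*(1000*3.2776^2/2))
f = 0.016336


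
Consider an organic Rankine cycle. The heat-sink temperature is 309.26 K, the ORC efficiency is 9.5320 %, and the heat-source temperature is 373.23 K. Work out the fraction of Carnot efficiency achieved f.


f = (eta_orc/100) / (1 - Tc/Th)
f = (9.5320/100) / (1 - 309.26/373.23)
f = 0.55614


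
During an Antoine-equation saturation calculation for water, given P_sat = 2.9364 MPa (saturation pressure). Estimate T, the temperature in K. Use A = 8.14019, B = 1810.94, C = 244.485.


T = B / (A - log10(P_sat * 760 / 0.101325)) - C
T = 1810.94 / (8.14019 - log10(2.9364 * 760 / 0.101325)) - 244.485
T = 232.4198 deg C
Convert to K: 232.4198 + 273.15 = 505.57 K
T = 505.57 K


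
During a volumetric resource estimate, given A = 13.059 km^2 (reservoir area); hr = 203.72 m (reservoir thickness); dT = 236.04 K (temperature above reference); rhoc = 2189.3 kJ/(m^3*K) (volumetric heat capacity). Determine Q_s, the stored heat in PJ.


Step 1: Vr = A*1e6*hr = 13.059*1e6*203.72 = 2.660379e+09 m^3
Step 2: Q_s = Vr*rhoc*dT/1e12 = 2.660379e+09*2189.3*236.04/1e12 = 1374.8 PJ
Q_s = 1374.8 PJ


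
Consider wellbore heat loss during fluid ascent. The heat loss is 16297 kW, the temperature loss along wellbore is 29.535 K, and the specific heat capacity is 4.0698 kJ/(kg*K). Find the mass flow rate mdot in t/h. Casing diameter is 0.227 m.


mdot = Q_loss / (cp * dT)
mdot = 16297 / (4.0698 * 29.535)
mdot = 135.5806 kg/s
Convert: 135.5806 kg/s * 3.6 = 488.09 t/h
mdot = 488.09 t/h


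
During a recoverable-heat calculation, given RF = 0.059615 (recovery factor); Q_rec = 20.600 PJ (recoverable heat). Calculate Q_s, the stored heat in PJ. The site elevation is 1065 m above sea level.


Q_s = Q_rec / RF
Q_s = 20.600 / 0.059615
Q_s = 345.55 PJ


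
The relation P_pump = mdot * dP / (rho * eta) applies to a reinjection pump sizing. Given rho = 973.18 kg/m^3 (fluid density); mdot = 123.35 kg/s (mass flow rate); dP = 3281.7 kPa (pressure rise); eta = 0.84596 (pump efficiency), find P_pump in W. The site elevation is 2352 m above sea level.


P_pump = mdot * dP / (rho * eta)
P_pump = 123.35 * 3281.7 / (973.18 * 0.84596)
P_pump = 491.6941 kW
Convert: 491.6941 kW * 1000.0 = 4.9169e+05 W
P_pump = 4.9169e+05 W


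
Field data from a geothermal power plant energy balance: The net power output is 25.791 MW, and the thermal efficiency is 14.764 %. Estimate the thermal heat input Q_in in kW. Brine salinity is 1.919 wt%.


Q_in = W_net / (eta / 100)
Q_in = 25.791 / (14.764 / 100)
Q_in = 174.6884 MW
Convert: 174.6884 MW * 1000.0 = 1.7469e+05 kW
Q_in = 1.7469e+05 kW


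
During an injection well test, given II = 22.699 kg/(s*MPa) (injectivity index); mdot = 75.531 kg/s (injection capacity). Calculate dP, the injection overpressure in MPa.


dP = mdot * 1000 / II
dP = 75.531 * 1000 / 22.699
dP = 3327.503 kPa
Convert: 3327.503 kPa * 0.001 = 3.3275 MPa
dP = 3.3275 MPa


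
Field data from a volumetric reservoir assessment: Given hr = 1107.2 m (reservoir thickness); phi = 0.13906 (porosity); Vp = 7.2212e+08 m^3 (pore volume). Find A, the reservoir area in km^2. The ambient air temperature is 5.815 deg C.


A = Vp / (1e6 * hr * phi)
A = 7.2212e+08 / (1e6 * 1107.2 * 0.13906)
A = 4.6901 km^2


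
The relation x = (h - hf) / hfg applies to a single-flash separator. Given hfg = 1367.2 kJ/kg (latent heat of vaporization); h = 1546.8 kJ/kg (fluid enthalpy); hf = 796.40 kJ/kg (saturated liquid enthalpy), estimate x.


x = (h - hf) / hfg
x = (1546.8 - 796.40) / 1367.2
x = 0.54886


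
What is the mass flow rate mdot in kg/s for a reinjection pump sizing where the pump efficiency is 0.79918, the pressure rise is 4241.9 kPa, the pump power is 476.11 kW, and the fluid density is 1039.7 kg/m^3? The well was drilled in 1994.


mdot = P_pump * rho * eta / dP
mdot = 476.11 * 1039.7 * 0.79918 / 4241.9
mdot = 93.261 kg/s


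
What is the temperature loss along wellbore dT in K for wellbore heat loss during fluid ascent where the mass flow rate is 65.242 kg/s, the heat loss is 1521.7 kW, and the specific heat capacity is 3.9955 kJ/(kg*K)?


dT = Q_loss / (mdot * cp)
dT = 1521.7 / (65.242 * 3.9955)
dT = 5.8376 K


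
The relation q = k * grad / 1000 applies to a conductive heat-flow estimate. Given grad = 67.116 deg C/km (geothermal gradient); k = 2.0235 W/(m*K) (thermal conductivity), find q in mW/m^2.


q = k * grad / 1000
q = 2.0235 * 67.116 / 1000
q = 0.1358092 W/m^2
Convert: 0.1358092 W/m^2 * 1000.0 = 135.81 mW/m^2
q = 135.81 mW/m^2


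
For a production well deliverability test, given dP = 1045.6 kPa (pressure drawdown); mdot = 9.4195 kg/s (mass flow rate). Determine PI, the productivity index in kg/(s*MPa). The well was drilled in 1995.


PI = mdot * 1000 / dP
PI = 9.4195 * 1000 / 1045.6
PI = 9.0087 kg/(s*MPa)


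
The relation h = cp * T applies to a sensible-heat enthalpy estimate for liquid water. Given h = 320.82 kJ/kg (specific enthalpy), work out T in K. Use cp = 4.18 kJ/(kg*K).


T = h / cp
T = 320.82 / 4.18
T = 76.75120 deg C
Convert to K: 76.75120 + 273.15 = 349.90 K
T = 349.90 K


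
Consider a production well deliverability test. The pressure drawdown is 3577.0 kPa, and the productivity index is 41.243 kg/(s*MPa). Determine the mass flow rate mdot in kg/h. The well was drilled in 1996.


mdot = PI * dP / 1000
mdot = 41.243 * 3577.0 / 1000
mdot = 147.5262 kg/s
Convert: 147.5262 kg/s * 3600.0 = 5.3109e+05 kg/h
mdot = 5.3109e+05 kg/h


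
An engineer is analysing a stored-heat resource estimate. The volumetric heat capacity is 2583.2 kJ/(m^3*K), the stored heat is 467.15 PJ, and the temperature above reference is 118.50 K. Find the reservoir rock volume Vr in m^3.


Vr = Q_s * 1e12 / (rhoc * dT)
Vr = 467.15 * 1e12 / (2583.2 * 118.50)
Vr = 1.5261e+09 m^3


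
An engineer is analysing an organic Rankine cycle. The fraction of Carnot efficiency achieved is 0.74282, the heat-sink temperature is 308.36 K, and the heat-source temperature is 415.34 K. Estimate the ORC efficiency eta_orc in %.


eta_orc = (1 - Tc/Th) * f * 100
eta_orc = (1 - 308.36/415.34) * 0.74282 * 100
eta_orc = 19.133 %


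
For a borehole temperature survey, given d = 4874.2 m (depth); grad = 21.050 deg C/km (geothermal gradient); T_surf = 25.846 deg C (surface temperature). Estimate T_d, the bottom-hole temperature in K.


T_d = T_surf + grad * d / 1000
T_d = 25.846 + 21.050 * 4874.2 / 1000
T_d = 128.4479 deg C
Convert to K: 128.4479 + 273.15 = 401.60 K
T_d = 401.60 K


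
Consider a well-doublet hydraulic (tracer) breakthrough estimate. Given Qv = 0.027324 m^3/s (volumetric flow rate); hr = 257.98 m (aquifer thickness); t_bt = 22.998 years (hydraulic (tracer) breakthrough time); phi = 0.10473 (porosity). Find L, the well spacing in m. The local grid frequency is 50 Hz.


L = sqrt(t_bt*365.25*86400*3*Qv / (pi*hr*phi))
L = sqrt(22.998*365.25*86400*3*0.027324 / (pi*257.98*0.10473))
L = 837.19 m


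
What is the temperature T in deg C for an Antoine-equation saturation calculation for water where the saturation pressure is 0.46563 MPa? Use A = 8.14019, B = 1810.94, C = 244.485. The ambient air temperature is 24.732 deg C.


T = B / (A - log10(P_sat * 760 / 0.101325)) - C
T = 1810.94 / (8.14019 - log10(0.46563 * 760 / 0.101325)) - 244.485
T = 149.45 deg C


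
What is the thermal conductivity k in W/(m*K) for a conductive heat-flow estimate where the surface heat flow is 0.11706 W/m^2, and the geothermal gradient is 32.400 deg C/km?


k = q * 1000 / grad
k = 0.11706 * 1000 / 32.400
k = 3.6130 W/(m*K)


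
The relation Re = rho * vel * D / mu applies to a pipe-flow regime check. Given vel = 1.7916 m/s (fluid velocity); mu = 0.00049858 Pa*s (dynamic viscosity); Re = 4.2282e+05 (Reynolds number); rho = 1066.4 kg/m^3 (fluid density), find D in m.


D = Re * mu / (rho * vel)
D = 4.2282e+05 * 0.00049858 / (1066.4 * 1.7916)
D = 0.11034 m


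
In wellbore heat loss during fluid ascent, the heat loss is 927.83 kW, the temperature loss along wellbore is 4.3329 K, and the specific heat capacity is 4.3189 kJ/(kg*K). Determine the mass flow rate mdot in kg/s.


mdot = Q_loss / (cp * dT)
mdot = 927.83 / (4.3189 * 4.3329)
mdot = 49.581 kg/s


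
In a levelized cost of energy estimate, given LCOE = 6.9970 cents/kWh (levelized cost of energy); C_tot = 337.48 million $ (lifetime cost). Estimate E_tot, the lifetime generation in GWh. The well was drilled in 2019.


E_tot = C_tot / LCOE * 100
E_tot = 337.48 / 6.9970 * 100
E_tot = 4823.2 GWh


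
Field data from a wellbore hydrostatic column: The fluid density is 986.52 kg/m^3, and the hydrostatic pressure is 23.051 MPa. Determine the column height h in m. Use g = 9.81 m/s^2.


h = P * 1e6 / (g * rho)
h = 23.051 * 1e6 / (9.81 * 986.52)
h = 2381.9 m


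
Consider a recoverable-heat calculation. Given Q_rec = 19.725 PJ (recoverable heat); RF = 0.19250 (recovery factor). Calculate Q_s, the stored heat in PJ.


Q_s = Q_rec / RF
Q_s = 19.725 / 0.19250
Q_s = 102.47 PJ


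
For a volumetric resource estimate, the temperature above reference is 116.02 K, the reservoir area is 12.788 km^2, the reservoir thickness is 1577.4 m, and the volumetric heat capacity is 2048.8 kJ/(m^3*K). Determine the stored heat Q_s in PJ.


Step 1: Vr = A*1e6*hr = 12.788*1e6*1577.4 = 2.017179e+10 m^3
Step 2: Q_s = Vr*rhoc*dT/1e12 = 2.017179e+10*2048.8*116.02/1e12 = 4794.9 PJ
Q_s = 4794.9 PJ


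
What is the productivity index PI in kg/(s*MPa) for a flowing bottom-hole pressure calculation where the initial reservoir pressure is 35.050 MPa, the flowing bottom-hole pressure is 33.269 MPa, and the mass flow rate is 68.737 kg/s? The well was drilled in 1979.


PI = mdot / (P_i - P_wf)
PI = 68.737 / (35.050 - 33.269)
PI = 38.595 kg/(s*MPa)


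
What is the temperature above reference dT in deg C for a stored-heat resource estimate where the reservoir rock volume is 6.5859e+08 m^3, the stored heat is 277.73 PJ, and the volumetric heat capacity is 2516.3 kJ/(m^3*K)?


dT = Q_s * 1e12 / (Vr * rhoc)
dT = 277.73 * 1e12 / (6.5859e+08 * 2516.3)
dT = 167.5889 K
Convert (temperature difference, 1 K = 1 deg C): 167.5889 K = 167.5889 deg C
dT = 167.59 deg C


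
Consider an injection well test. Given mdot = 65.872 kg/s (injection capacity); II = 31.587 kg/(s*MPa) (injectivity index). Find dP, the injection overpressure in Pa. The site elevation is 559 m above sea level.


dP = mdot * 1000 / II
dP = 65.872 * 1000 / 31.587
dP = 2085.415 kPa
Convert: 2085.415 kPa * 1000.0 = 2.0854e+06 Pa
dP = 2.0854e+06 Pa


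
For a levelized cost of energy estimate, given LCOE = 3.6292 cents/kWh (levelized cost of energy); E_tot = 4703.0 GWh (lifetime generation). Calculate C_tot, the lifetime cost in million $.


C_tot = LCOE / 100 * E_tot
C_tot = 3.6292 / 100 * 4703.0
C_tot = 170.68 million $


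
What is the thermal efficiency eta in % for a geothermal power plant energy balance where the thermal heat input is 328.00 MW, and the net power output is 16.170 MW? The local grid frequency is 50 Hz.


eta = W_net / Q_in * 100
eta = 16.170 / 328.00 * 100
eta = 4.9299 %


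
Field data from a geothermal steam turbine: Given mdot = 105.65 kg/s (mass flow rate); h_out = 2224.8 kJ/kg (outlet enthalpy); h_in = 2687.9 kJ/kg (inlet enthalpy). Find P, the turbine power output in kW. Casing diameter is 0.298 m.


P = mdot * (h_in - h_out) / 1000
P = 105.65 * (2687.9 - 2224.8) / 1000
P = 48.92651 MW
Convert: 48.92651 MW * 1000.0 = 48927 kW
P = 48927 kW


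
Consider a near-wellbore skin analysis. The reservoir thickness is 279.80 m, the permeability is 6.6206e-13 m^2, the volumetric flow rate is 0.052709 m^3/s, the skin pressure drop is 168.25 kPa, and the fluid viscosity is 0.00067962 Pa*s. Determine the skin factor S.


S = dP_s * 1000 * 2*pi*k*hr / (q*mu)
S = 168.25 * 1000 * 2*pi*6.6206e-13*279.80 / (0.052709*0.00067962)
S = 5.4667
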